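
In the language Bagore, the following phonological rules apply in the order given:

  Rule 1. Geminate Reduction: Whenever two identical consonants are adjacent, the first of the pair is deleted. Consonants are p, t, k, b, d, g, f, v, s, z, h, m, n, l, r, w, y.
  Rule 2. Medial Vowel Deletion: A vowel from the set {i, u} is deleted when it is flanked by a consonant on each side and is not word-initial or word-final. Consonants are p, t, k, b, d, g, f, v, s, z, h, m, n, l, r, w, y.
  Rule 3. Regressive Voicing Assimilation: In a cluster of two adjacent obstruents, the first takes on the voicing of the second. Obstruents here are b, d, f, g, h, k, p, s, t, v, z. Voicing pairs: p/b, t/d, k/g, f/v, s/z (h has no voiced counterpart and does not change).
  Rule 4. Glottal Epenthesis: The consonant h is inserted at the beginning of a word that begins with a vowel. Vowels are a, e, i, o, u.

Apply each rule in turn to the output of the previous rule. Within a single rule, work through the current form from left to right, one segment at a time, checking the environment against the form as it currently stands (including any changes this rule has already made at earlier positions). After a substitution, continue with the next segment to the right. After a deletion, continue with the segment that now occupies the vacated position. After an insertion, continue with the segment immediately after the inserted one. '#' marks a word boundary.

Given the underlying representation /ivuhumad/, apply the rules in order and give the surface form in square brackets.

[hifhmad]

Rule 1 Geminate Reduction: no change — [ivuhumad]
Rule 2 Medial Vowel Deletion: [ivuhumad] → [ivhmad]
Rule 3 Regressive Voicing Assimilation: [ivhmad] → [ifhmad]
Rule 4 Glottal Epenthesis: [ifhmad] → [hifhmad]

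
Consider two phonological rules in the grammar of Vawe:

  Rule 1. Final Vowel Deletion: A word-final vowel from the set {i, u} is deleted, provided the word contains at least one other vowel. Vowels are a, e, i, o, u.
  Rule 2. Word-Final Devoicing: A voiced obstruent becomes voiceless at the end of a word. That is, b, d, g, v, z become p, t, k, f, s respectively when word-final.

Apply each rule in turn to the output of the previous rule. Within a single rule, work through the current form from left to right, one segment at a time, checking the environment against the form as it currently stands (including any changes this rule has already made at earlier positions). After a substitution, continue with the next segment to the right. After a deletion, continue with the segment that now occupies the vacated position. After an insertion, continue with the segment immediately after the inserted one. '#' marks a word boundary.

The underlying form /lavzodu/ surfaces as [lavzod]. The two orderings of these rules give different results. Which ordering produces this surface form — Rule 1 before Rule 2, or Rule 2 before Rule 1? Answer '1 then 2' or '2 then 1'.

2 then 1

Order 1 then 2:
  1 Final Vowel Deletion: [lavzodu] → [lavzod]
  2 Word-Final Devoicing: [lavzod] → [lavzot]
  result: [lavzot]
Order 2 then 1:
  2 Word-Final Devoicing: no change — [lavzodu]
  1 Final Vowel Deletion: [lavzodu] → [lavzod]
  result: [lavzod]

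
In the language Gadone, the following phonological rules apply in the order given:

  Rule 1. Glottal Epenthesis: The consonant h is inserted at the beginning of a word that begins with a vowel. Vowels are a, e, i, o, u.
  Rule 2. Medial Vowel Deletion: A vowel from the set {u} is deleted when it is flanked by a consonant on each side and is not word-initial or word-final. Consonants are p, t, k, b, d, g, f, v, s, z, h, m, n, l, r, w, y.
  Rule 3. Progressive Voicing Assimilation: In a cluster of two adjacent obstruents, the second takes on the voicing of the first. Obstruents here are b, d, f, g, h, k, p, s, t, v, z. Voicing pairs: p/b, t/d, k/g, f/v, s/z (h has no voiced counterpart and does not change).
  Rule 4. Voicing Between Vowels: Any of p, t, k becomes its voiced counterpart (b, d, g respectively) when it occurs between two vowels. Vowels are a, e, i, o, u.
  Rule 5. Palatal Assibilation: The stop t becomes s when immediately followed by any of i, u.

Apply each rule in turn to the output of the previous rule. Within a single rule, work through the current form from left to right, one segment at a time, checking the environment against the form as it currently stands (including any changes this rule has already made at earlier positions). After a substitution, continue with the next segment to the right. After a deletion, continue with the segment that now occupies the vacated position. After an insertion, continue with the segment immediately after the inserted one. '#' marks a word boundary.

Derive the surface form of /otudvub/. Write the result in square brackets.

[hottfp]

Rule 1 Glottal Epenthesis: [otudvub] → [hotudvub]
Rule 2 Medial Vowel Deletion: [hotudvub] → [hotdvb]
Rule 3 Progressive Voicing Assimilation: [hotdvb] → [hottfp]
Rule 4 Voicing Between Vowels: no change — [hottfp]
Rule 5 Palatal Assibilation: no change — [hottfp]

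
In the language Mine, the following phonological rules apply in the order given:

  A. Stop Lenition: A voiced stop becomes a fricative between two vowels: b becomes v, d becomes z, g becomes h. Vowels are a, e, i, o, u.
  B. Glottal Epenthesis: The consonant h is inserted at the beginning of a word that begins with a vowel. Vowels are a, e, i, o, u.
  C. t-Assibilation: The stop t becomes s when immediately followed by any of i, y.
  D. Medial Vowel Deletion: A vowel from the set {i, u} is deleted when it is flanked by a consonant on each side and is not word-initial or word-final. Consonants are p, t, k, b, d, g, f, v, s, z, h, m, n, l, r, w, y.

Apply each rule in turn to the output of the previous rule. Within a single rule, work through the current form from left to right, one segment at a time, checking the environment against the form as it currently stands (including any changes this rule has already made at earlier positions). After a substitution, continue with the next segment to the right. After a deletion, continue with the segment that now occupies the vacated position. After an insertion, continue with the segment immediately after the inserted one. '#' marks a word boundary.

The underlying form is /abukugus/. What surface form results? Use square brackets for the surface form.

[havkhs]

A Stop Lenition: [abukugus] → [avukuhus]
B Glottal Epenthesis: [avukuhus] → [havukuhus]
C t-Assibilation: no change — [havukuhus]
D Medial Vowel Deletion: [havukuhus] → [havkhs]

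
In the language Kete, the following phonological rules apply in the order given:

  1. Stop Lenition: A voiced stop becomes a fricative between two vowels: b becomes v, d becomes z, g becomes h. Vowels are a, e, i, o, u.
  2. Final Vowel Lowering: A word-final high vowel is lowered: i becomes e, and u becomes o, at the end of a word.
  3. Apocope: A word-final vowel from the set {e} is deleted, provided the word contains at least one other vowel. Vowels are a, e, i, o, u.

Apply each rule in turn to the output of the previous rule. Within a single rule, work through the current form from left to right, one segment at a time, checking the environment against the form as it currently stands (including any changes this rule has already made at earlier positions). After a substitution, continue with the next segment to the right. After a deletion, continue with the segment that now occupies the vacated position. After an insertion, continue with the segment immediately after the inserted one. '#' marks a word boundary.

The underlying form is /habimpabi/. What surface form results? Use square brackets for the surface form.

[havimpav]

1 Stop Lenition: [habimpabi] → [havimpavi]
2 Final Vowel Lowering: [havimpavi] → [havimpave]
3 Apocope: [havimpave] → [havimpav]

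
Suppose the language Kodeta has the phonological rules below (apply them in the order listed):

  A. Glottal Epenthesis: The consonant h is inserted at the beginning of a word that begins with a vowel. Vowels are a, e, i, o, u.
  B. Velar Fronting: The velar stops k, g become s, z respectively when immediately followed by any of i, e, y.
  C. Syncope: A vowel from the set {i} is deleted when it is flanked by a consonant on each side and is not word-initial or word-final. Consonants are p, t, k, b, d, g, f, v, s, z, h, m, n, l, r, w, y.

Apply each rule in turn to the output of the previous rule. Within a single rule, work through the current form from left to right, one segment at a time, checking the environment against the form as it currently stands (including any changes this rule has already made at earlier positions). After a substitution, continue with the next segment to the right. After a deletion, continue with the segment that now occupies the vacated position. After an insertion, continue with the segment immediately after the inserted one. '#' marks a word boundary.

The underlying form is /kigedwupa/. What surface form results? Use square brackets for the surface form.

[szedwupa]

A Glottal Epenthesis: no change — [kigedwupa]
B Velar Fronting: [kigedwupa] → [sizedwupa]
C Syncope: [sizedwupa] → [szedwupa]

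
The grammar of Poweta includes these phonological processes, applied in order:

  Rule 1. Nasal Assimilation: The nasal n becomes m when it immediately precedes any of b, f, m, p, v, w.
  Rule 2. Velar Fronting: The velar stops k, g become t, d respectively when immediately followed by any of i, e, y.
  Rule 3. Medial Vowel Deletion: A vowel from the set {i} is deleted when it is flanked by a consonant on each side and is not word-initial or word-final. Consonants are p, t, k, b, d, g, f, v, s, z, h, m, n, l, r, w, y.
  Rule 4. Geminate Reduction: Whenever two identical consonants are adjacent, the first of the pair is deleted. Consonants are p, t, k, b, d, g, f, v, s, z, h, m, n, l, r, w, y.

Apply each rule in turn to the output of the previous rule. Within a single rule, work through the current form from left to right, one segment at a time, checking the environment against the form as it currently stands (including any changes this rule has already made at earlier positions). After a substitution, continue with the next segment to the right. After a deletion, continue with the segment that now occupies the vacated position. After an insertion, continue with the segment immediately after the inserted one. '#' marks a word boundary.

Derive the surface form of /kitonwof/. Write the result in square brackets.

Rule 1 Nasal Assimilation: [kitonwof] → [kitomwof]
Rule 2 Velar Fronting: [kitomwof] → [titomwof]
Rule 3 Medial Vowel Deletion: [titomwof] → [ttomwof]
Rule 4 Geminate Reduction: [ttomwof] → [tomwof]

[tomwof]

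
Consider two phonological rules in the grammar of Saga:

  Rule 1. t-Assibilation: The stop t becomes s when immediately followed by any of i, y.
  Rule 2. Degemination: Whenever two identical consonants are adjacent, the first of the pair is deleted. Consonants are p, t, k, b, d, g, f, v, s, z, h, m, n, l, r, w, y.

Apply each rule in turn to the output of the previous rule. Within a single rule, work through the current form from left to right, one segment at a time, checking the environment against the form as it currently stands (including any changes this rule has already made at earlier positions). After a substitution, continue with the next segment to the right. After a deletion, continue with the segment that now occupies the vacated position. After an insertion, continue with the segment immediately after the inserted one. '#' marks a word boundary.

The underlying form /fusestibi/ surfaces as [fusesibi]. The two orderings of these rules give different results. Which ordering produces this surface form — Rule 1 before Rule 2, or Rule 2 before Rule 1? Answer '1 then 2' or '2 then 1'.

Order 1 then 2:
  1 t-Assibilation: [fusestibi] → [fusessibi]
  2 Degemination: [fusessibi] → [fusesibi]
  result: [fusesibi]
Order 2 then 1:
  2 Degemination: no change — [fusestibi]
  1 t-Assibilation: [fusestibi] → [fusessibi]
  result: [fusessibi]

1 then 2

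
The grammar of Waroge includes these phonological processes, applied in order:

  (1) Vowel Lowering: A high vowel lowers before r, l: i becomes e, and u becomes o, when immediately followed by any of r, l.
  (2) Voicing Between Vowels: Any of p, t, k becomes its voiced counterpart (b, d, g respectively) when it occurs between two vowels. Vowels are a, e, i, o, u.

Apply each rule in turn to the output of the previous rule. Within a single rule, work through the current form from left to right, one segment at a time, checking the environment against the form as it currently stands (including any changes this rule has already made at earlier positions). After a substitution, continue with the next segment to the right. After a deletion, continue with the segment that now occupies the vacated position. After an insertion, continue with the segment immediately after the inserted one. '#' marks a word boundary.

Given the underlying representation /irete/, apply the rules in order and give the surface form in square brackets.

[erede]

(1) Vowel Lowering: [irete] → [erete]
(2) Voicing Between Vowels: [erete] → [erede]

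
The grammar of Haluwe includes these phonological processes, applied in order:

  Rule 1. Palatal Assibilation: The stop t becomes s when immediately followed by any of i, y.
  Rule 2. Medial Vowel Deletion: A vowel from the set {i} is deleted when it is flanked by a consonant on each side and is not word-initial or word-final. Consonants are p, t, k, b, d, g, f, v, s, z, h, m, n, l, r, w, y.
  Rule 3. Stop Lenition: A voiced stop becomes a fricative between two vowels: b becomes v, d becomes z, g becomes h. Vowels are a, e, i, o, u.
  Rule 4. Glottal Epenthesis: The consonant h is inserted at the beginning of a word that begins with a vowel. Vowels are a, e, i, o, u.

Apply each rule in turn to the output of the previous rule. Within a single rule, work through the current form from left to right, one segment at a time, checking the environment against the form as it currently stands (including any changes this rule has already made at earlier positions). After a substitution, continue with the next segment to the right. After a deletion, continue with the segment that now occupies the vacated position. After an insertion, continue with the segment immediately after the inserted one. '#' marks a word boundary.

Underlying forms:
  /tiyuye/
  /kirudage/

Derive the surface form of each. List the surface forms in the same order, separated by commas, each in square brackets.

/tiyuye/:
  Rule 1 Palatal Assibilation: [tiyuye] → [siyuye]
  Rule 2 Medial Vowel Deletion: [siyuye] → [syuye]
  Rule 3 Stop Lenition: no change — [syuye]
  Rule 4 Glottal Epenthesis: no change — [syuye]
/kirudage/:
  Rule 1 Palatal Assibilation: no change — [kirudage]
  Rule 2 Medial Vowel Deletion: [kirudage] → [krudage]
  Rule 3 Stop Lenition: [krudage] → [kruzahe]
  Rule 4 Glottal Epenthesis: no change — [kruzahe]

[syuye], [kruzahe]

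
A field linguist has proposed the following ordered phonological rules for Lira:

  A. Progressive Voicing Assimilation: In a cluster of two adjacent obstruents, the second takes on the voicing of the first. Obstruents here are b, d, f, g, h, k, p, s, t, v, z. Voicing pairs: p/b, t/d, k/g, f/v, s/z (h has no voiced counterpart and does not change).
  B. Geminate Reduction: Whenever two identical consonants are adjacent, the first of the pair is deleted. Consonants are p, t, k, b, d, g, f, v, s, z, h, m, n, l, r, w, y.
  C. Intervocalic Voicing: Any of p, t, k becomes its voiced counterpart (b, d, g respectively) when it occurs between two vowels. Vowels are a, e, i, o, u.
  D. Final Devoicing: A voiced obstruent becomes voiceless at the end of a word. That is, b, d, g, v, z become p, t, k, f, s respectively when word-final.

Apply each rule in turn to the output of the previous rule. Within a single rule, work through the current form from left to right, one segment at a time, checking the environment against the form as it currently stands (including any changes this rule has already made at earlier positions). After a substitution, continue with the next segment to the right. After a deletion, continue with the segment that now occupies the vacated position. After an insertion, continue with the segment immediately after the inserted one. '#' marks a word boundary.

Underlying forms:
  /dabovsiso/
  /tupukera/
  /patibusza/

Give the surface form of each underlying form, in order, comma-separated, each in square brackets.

[dabovziso], [tubugera], [padibusa]

/dabovsiso/:
  A Progressive Voicing Assimilation: [dabovsiso] → [dabovziso]
  B Geminate Reduction: no change — [dabovziso]
  C Intervocalic Voicing: no change — [dabovziso]
  D Final Devoicing: no change — [dabovziso]
/tupukera/:
  A Progressive Voicing Assimilation: no change — [tupukera]
  B Geminate Reduction: no change — [tupukera]
  C Intervocalic Voicing: [tupukera] → [tubugera]
  D Final Devoicing: no change — [tubugera]
/patibusza/:
  A Progressive Voicing Assimilation: [patibusza] → [patibussa]
  B Geminate Reduction: [patibussa] → [patibusa]
  C Intervocalic Voicing: [patibusa] → [padibusa]
  D Final Devoicing: no change — [padibusa]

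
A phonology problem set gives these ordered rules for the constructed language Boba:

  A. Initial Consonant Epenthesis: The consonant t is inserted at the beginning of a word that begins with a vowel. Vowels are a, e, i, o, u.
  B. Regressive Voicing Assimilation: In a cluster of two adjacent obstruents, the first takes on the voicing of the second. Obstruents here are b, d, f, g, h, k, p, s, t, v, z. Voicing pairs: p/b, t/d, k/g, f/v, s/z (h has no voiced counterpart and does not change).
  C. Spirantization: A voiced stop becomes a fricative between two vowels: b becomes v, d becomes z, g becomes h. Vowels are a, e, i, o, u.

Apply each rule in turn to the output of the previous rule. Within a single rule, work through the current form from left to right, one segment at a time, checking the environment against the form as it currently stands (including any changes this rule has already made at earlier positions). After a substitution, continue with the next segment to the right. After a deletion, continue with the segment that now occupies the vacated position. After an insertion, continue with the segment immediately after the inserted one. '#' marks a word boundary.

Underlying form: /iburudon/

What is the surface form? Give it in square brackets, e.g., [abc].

A Initial Consonant Epenthesis: [iburudon] → [tiburudon]
B Regressive Voicing Assimilation: no change — [tiburudon]
C Spirantization: [tiburudon] → [tivuruzon]

[tivuruzon]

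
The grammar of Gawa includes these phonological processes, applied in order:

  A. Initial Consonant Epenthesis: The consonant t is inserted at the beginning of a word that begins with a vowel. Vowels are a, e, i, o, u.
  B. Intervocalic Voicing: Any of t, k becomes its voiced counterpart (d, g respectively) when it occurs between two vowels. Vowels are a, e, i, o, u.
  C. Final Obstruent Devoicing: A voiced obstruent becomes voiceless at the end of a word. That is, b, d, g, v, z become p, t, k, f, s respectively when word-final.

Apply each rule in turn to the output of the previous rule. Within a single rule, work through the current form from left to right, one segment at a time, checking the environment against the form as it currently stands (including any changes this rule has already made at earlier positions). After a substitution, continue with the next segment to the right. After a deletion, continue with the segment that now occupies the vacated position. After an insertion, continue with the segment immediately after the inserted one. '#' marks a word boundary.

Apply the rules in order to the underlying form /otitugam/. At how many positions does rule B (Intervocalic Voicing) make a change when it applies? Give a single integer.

2

A Initial Consonant Epenthesis: [otitugam] → [totitugam]
B Intervocalic Voicing: [totitugam] → [todidugam]
C Final Obstruent Devoicing: no change — [todidugam]
Rule B changed 2 position(s).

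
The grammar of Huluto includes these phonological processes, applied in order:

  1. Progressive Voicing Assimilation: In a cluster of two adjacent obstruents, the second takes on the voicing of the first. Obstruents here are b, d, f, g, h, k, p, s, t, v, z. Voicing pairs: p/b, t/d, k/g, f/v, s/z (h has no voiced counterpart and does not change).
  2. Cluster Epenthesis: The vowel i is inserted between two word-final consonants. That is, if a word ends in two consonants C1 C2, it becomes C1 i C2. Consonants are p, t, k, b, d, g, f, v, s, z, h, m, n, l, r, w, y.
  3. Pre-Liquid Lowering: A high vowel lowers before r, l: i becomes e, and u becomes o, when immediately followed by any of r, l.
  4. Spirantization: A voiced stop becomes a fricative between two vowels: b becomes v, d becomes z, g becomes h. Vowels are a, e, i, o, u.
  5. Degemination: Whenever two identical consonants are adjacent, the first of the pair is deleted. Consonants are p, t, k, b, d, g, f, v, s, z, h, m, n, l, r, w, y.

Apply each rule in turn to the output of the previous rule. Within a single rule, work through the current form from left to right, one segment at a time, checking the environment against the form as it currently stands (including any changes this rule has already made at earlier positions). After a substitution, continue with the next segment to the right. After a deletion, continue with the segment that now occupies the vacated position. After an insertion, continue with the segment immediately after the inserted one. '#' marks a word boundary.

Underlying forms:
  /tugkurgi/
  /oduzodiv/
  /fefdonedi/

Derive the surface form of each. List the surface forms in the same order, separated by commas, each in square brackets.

/tugkurgi/:
  1 Progressive Voicing Assimilation: [tugkurgi] → [tuggurgi]
  2 Cluster Epenthesis: no change — [tuggurgi]
  3 Pre-Liquid Lowering: [tuggurgi] → [tuggorgi]
  4 Spirantization: no change — [tuggorgi]
  5 Degemination: [tuggorgi] → [tugorgi]
/oduzodiv/:
  1 Progressive Voicing Assimilation: no change — [oduzodiv]
  2 Cluster Epenthesis: no change — [oduzodiv]
  3 Pre-Liquid Lowering: no change — [oduzodiv]
  4 Spirantization: [oduzodiv] → [ozuzoziv]
  5 Degemination: no change — [ozuzoziv]
/fefdonedi/:
  1 Progressive Voicing Assimilation: [fefdonedi] → [feftonedi]
  2 Cluster Epenthesis: no change — [feftonedi]
  3 Pre-Liquid Lowering: no change — [feftonedi]
  4 Spirantization: [feftonedi] → [feftonezi]
  5 Degemination: no change — [feftonezi]

[tugorgi], [ozuzoziv], [feftonezi]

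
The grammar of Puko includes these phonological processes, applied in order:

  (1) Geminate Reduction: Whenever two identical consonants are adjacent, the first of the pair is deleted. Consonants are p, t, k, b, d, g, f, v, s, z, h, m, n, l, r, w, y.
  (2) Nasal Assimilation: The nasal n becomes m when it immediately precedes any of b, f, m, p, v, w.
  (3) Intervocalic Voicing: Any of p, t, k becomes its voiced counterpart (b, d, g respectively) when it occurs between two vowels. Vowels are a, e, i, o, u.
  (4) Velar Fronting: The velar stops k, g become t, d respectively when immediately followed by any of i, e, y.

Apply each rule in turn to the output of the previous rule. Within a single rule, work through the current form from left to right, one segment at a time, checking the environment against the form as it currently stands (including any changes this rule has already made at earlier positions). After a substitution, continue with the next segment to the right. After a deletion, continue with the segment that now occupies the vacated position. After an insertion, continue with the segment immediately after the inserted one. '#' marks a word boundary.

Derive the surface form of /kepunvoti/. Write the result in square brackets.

(1) Geminate Reduction: no change — [kepunvoti]
(2) Nasal Assimilation: [kepunvoti] → [kepumvoti]
(3) Intervocalic Voicing: [kepumvoti] → [kebumvodi]
(4) Velar Fronting: [kebumvodi] → [tebumvodi]

[tebumvodi]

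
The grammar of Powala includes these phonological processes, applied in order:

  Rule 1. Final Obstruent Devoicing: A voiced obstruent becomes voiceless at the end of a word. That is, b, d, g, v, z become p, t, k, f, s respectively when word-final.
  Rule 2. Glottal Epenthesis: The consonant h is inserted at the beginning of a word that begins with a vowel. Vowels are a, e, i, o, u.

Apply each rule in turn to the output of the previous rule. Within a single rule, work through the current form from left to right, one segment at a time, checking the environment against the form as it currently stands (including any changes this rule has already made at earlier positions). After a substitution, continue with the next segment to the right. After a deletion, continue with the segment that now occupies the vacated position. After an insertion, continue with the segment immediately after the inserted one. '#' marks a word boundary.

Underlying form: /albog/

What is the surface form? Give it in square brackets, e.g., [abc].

Rule 1 Final Obstruent Devoicing: [albog] → [albok]
Rule 2 Glottal Epenthesis: [albok] → [halbok]

[halbok]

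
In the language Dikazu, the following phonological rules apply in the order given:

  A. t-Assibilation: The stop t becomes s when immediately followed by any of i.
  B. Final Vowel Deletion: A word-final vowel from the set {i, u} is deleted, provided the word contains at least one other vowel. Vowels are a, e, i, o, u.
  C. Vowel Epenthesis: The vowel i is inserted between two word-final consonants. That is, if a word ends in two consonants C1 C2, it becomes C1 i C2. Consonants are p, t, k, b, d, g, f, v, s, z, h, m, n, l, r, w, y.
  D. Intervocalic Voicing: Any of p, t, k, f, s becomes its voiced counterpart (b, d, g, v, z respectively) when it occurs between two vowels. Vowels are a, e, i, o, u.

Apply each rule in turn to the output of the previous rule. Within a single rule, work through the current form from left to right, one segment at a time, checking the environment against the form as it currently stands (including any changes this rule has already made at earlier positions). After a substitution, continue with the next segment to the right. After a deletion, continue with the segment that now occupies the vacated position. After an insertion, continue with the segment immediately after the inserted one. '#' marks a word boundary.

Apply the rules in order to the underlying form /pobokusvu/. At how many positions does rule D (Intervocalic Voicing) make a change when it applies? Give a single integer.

2

A t-Assibilation: no change — [pobokusvu]
B Final Vowel Deletion: [pobokusvu] → [pobokusv]
C Vowel Epenthesis: [pobokusv] → [pobokusiv]
D Intervocalic Voicing: [pobokusiv] → [poboguziv]
Rule D changed 2 position(s).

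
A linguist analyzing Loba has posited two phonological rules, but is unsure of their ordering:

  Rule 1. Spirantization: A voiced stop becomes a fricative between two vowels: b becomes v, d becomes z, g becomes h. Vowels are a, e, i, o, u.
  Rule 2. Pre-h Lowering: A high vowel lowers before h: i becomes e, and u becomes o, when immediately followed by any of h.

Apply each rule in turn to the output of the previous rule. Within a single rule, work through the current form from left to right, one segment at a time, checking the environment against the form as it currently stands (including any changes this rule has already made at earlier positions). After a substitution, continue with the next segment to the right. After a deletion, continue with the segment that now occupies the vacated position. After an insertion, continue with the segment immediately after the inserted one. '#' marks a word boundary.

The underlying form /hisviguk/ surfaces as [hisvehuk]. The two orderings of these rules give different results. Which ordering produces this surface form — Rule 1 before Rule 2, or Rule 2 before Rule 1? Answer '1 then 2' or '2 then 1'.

1 then 2

Order 1 then 2:
  1 Spirantization: [hisviguk] → [hisvihuk]
  2 Pre-h Lowering: [hisvihuk] → [hisvehuk]
  result: [hisvehuk]
Order 2 then 1:
  2 Pre-h Lowering: no change — [hisviguk]
  1 Spirantization: [hisviguk] → [hisvihuk]
  result: [hisvihuk]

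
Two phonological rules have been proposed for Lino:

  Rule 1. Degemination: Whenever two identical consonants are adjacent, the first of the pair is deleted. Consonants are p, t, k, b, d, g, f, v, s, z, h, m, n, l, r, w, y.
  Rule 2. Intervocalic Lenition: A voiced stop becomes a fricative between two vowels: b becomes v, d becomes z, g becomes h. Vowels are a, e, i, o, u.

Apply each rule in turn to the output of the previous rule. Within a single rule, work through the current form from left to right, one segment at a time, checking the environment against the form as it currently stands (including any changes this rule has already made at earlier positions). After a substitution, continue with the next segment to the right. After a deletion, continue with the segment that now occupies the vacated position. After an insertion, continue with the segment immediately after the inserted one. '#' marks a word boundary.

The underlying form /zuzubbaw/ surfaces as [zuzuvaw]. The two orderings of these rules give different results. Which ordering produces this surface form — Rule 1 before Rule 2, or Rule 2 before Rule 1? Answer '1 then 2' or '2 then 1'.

Order 1 then 2:
  1 Degemination: [zuzubbaw] → [zuzubaw]
  2 Intervocalic Lenition: [zuzubaw] → [zuzuvaw]
  result: [zuzuvaw]
Order 2 then 1:
  2 Intervocalic Lenition: no change — [zuzubbaw]
  1 Degemination: [zuzubbaw] → [zuzubaw]
  result: [zuzubaw]

1 then 2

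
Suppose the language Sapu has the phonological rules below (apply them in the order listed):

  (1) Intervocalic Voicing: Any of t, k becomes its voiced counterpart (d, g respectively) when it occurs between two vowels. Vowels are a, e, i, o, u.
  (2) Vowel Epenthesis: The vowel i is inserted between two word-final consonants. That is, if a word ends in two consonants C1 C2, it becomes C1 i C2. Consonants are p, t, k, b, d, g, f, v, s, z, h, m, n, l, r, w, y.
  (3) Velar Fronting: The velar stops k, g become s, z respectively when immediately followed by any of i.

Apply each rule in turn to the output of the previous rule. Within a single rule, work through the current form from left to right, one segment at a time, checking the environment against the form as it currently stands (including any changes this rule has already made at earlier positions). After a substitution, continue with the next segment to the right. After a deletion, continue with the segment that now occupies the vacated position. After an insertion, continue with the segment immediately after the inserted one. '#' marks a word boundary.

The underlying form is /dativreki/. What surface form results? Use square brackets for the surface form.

[dadivrezi]

(1) Intervocalic Voicing: [dativreki] → [dadivregi]
(2) Vowel Epenthesis: no change — [dadivregi]
(3) Velar Fronting: [dadivregi] → [dadivrezi]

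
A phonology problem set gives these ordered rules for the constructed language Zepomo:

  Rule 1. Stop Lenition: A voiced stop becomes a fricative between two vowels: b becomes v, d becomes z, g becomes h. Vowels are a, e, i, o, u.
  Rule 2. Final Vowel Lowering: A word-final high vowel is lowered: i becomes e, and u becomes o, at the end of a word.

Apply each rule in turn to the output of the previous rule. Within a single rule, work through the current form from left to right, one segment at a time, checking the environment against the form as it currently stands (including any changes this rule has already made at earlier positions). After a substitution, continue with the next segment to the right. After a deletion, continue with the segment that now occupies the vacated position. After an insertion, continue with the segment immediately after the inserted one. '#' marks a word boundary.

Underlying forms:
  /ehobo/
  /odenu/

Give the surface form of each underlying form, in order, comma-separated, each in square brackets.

/ehobo/:
  Rule 1 Stop Lenition: [ehobo] → [ehovo]
  Rule 2 Final Vowel Lowering: no change — [ehovo]
/odenu/:
  Rule 1 Stop Lenition: [odenu] → [ozenu]
  Rule 2 Final Vowel Lowering: [ozenu] → [ozeno]

[ehovo], [ozeno]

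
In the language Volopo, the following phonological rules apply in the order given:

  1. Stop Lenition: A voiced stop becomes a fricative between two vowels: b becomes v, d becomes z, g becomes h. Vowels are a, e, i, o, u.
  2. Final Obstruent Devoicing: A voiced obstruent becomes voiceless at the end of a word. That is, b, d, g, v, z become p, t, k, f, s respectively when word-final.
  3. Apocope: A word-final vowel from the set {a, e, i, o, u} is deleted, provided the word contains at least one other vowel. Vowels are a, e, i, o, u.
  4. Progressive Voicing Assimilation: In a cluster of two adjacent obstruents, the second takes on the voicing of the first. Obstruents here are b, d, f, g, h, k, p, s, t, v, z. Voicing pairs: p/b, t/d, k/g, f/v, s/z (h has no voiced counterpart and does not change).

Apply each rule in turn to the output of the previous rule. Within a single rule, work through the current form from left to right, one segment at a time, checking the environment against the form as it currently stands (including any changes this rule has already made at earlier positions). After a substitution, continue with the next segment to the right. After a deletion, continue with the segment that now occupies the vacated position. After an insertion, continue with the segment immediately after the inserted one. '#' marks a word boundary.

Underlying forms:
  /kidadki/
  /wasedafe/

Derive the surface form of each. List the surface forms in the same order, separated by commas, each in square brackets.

[kizadg], [wasezaf]

/kidadki/:
  1 Stop Lenition: [kidadki] → [kizadki]
  2 Final Obstruent Devoicing: no change — [kizadki]
  3 Apocope: [kizadki] → [kizadk]
  4 Progressive Voicing Assimilation: [kizadk] → [kizadg]
/wasedafe/:
  1 Stop Lenition: [wasedafe] → [wasezafe]
  2 Final Obstruent Devoicing: no change — [wasezafe]
  3 Apocope: [wasezafe] → [wasezaf]
  4 Progressive Voicing Assimilation: no change — [wasezaf]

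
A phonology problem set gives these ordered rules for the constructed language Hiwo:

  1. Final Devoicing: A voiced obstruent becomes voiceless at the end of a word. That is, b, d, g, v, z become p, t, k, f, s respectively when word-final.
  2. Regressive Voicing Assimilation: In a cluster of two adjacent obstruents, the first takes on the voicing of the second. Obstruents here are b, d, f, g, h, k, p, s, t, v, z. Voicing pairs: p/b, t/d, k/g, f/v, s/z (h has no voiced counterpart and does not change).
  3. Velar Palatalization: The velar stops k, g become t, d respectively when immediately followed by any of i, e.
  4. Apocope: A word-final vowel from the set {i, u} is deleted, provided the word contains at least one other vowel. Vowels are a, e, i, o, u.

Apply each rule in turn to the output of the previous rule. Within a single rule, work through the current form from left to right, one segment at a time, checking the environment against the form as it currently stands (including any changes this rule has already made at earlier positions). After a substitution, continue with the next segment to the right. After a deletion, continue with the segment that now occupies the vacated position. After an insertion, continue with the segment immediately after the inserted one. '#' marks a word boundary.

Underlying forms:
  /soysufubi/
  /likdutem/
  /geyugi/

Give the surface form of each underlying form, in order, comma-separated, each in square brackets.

/soysufubi/:
  1 Final Devoicing: no change — [soysufubi]
  2 Regressive Voicing Assimilation: no change — [soysufubi]
  3 Velar Palatalization: no change — [soysufubi]
  4 Apocope: [soysufubi] → [soysufub]
/likdutem/:
  1 Final Devoicing: no change — [likdutem]
  2 Regressive Voicing Assimilation: [likdutem] → [ligdutem]
  3 Velar Palatalization: no change — [ligdutem]
  4 Apocope: no change — [ligdutem]
/geyugi/:
  1 Final Devoicing: no change — [geyugi]
  2 Regressive Voicing Assimilation: no change — [geyugi]
  3 Velar Palatalization: [geyugi] → [deyudi]
  4 Apocope: [deyudi] → [deyud]

[soysufub], [ligdutem], [deyud]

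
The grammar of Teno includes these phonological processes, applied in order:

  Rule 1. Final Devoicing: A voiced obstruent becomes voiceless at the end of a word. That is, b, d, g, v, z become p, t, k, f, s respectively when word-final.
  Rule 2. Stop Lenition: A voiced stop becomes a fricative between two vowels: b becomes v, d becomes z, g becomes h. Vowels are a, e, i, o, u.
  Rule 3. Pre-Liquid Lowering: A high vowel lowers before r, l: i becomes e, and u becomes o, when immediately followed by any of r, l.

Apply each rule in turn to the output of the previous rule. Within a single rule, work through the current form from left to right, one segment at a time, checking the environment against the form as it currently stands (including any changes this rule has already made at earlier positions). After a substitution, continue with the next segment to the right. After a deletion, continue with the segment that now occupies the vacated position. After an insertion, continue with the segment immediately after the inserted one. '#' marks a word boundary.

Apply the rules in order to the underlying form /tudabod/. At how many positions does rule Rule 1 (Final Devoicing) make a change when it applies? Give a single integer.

Rule 1 Final Devoicing: [tudabod] → [tudabot]
Rule 2 Stop Lenition: [tudabot] → [tuzavot]
Rule 3 Pre-Liquid Lowering: no change — [tuzavot]
Rule Rule 1 changed 1 position(s).

1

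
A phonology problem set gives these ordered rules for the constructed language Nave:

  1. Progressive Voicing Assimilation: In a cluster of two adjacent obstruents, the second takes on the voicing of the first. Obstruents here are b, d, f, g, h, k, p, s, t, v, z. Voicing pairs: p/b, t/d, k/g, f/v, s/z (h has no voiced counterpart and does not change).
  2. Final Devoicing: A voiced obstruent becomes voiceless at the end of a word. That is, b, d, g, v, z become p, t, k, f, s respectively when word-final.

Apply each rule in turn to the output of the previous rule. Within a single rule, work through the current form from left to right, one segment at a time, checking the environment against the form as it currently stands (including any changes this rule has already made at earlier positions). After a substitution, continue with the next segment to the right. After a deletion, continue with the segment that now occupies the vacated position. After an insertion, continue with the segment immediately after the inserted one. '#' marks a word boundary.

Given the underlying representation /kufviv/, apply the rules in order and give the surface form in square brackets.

1 Progressive Voicing Assimilation: [kufviv] → [kuffiv]
2 Final Devoicing: [kuffiv] → [kuffif]

[kuffif]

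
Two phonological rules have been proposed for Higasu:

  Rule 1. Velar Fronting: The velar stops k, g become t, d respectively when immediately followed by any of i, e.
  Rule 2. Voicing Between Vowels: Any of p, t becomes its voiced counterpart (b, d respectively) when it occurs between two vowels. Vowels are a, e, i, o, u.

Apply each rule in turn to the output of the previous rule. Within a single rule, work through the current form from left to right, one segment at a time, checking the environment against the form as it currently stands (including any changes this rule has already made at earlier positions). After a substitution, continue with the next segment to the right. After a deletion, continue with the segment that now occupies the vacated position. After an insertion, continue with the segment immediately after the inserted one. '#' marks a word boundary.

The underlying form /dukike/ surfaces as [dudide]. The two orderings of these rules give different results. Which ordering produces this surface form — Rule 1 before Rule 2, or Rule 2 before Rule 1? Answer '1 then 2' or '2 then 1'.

1 then 2

Order 1 then 2:
  1 Velar Fronting: [dukike] → [dutite]
  2 Voicing Between Vowels: [dutite] → [dudide]
  result: [dudide]
Order 2 then 1:
  2 Voicing Between Vowels: no change — [dukike]
  1 Velar Fronting: [dukike] → [dutite]
  result: [dutite]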